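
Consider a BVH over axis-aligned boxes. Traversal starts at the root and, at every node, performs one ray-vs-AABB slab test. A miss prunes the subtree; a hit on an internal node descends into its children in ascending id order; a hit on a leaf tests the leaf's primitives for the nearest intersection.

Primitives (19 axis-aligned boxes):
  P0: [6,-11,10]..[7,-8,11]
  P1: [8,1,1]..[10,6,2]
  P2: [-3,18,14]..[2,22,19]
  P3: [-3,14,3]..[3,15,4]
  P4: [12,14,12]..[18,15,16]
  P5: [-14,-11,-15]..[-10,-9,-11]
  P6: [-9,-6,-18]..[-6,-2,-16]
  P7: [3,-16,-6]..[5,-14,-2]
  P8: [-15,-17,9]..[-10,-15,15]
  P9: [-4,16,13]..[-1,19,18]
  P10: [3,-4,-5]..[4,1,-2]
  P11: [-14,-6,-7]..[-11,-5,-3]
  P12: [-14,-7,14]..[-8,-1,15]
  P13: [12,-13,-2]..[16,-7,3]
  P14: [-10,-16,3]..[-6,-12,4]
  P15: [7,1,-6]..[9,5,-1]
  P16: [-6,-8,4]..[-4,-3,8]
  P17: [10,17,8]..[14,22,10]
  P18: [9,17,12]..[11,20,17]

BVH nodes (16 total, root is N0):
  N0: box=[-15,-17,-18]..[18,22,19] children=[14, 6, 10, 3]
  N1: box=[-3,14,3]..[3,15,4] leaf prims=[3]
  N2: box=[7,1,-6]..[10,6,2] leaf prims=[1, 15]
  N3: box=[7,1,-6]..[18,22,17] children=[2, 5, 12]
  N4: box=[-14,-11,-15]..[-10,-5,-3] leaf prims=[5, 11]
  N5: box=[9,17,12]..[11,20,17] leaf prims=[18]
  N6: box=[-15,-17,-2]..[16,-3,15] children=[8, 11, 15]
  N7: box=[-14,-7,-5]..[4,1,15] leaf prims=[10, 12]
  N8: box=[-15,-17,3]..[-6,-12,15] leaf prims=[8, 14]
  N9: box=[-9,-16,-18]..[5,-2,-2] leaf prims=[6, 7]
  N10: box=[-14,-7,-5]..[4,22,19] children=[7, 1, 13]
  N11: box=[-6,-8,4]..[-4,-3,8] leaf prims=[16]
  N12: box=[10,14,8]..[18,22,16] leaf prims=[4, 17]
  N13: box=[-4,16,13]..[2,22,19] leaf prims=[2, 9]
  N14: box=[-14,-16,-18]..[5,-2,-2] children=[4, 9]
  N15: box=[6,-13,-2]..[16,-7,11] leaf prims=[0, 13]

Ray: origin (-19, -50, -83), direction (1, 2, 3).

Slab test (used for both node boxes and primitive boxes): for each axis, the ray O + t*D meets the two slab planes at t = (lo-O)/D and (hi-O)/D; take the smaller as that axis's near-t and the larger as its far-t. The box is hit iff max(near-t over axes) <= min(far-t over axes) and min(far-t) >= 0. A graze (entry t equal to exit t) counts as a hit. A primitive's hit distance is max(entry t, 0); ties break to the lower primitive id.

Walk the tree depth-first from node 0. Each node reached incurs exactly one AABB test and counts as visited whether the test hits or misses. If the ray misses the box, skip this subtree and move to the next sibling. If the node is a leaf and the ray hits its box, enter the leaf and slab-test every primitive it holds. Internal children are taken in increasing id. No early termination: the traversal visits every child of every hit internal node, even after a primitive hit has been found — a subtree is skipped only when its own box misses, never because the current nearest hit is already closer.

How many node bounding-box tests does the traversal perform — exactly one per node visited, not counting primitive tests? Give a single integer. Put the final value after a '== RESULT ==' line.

Trace the traversal:
N0 x:[4,37] y:[33/2,36] z:[65/3,34] -> hit [65/3,34], descend [3, 6, 10, 14]
  N3 x:[26,37] y:[51/2,36] z:[77/3,100/3] -> hit [26,100/3], descend [2, 5, 12]
    N2 x:[26,29] y:[51/2,28] z:[77/3,85/3] -> hit [26,28] leaf, test {P1@t=28, P15@t=26}
    N5 x:[28,30] y:[67/2,35] z:[95/3,100/3] -> miss, prune
    N12 x:[29,37] y:[32,36] z:[91/3,33] -> hit [32,33] leaf, test {P4@t=32, P17(miss)}
  N6 x:[4,35] y:[33/2,47/2] z:[27,98/3] -> miss, prune
  N10 x:[5,23] y:[43/2,36] z:[26,34] -> miss, prune
  N14 x:[5,24] y:[17,24] z:[65/3,27] -> hit [65/3,24], descend [4, 9]
    N4 x:[5,9] y:[39/2,45/2] z:[68/3,80/3] -> miss, prune
    N9 x:[10,24] y:[17,24] z:[65/3,27] -> hit [65/3,24] leaf, test {P6(miss), P7(miss)}

10 AABB tests over nodes [0, 3, 2, 5, 12, 6, 10, 14, 4, 9]; 3 leaves entered; closest P15.

== RESULT ==
10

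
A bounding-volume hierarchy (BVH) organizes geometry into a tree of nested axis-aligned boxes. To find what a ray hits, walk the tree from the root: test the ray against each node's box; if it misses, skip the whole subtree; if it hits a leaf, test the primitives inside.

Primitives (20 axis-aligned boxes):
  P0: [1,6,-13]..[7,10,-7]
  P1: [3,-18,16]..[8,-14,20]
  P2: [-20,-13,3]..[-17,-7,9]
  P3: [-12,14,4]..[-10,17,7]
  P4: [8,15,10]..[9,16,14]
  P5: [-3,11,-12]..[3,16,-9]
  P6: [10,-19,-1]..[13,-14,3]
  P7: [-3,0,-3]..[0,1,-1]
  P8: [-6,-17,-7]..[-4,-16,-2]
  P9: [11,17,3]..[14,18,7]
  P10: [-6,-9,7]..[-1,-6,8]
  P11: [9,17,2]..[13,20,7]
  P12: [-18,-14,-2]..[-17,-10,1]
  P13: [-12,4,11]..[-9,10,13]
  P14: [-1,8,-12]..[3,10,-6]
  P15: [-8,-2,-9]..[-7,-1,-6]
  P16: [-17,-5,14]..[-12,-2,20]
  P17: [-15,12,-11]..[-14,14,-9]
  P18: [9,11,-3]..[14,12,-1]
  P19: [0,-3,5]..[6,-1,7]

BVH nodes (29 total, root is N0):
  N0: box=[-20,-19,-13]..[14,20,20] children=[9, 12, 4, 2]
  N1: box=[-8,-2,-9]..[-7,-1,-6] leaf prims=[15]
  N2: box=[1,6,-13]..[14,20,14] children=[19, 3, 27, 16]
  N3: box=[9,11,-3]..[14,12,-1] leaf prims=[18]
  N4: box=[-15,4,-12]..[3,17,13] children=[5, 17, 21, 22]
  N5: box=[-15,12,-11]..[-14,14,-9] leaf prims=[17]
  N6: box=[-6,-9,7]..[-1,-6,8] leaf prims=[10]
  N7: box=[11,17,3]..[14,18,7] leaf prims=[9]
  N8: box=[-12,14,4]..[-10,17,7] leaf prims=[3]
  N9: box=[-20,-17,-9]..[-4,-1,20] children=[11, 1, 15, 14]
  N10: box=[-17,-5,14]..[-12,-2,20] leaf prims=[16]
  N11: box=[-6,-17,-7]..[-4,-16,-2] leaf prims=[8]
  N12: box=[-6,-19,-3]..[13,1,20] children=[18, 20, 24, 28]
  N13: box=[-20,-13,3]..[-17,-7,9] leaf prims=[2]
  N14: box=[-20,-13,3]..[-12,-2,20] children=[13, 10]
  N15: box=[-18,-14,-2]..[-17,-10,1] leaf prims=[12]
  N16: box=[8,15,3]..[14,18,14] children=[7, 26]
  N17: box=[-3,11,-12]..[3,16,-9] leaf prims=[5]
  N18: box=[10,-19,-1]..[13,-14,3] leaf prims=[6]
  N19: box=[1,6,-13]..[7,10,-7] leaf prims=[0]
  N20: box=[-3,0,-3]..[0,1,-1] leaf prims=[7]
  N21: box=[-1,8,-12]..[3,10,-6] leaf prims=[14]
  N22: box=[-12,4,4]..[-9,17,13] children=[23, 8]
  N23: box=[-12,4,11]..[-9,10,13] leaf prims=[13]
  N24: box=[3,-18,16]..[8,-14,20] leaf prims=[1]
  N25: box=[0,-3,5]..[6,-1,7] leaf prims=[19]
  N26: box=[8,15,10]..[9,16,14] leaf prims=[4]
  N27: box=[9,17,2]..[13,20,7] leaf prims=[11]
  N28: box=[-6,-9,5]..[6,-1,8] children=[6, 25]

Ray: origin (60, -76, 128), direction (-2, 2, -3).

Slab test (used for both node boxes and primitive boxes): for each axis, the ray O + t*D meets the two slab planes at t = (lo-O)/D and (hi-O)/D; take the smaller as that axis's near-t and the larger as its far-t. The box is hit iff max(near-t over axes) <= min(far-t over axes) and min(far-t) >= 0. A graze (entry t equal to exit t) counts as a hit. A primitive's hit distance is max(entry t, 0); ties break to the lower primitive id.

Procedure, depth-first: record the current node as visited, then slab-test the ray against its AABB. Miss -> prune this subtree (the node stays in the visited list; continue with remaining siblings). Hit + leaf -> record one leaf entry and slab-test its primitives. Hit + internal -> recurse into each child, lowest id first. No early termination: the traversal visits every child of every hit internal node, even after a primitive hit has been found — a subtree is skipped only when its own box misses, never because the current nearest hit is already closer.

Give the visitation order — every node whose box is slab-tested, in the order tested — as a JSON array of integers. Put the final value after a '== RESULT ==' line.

Walk:
N0 x:[23,40] y:[57/2,48] z:[36,47] -> hit [36,40], descend [2, 4, 9, 12]
  N2 x:[23,59/2] y:[41,48] z:[38,47] -> miss, prune
  N4 x:[57/2,75/2] y:[40,93/2] z:[115/3,140/3] -> miss, prune
  N9 x:[32,40] y:[59/2,75/2] z:[36,137/3] -> hit [36,75/2], descend [1, 11, 14, 15]
    N1 x:[67/2,34] y:[37,75/2] z:[134/3,137/3] -> miss, prune
    N11 x:[32,33] y:[59/2,30] z:[130/3,45] -> miss, prune
    N14 x:[36,40] y:[63/2,37] z:[36,125/3] -> hit [36,37], descend [10, 13]
      N10 x:[36,77/2] y:[71/2,37] z:[36,38] -> hit [36,37] leaf, test {P16@t=36}
      N13 x:[77/2,40] y:[63/2,69/2] z:[119/3,125/3] -> miss, prune
    N15 x:[77/2,39] y:[31,33] z:[127/3,130/3] -> miss, prune
  N12 x:[47/2,33] y:[57/2,77/2] z:[36,131/3] -> miss, prune

Visited [0, 2, 4, 9, 1, 11, 14, 10, 13, 15, 12]. Tests: 11 box, 1 leaf. Nearest: P16.

== RESULT ==
[0, 2, 4, 9, 1, 11, 14, 10, 13, 15, 12]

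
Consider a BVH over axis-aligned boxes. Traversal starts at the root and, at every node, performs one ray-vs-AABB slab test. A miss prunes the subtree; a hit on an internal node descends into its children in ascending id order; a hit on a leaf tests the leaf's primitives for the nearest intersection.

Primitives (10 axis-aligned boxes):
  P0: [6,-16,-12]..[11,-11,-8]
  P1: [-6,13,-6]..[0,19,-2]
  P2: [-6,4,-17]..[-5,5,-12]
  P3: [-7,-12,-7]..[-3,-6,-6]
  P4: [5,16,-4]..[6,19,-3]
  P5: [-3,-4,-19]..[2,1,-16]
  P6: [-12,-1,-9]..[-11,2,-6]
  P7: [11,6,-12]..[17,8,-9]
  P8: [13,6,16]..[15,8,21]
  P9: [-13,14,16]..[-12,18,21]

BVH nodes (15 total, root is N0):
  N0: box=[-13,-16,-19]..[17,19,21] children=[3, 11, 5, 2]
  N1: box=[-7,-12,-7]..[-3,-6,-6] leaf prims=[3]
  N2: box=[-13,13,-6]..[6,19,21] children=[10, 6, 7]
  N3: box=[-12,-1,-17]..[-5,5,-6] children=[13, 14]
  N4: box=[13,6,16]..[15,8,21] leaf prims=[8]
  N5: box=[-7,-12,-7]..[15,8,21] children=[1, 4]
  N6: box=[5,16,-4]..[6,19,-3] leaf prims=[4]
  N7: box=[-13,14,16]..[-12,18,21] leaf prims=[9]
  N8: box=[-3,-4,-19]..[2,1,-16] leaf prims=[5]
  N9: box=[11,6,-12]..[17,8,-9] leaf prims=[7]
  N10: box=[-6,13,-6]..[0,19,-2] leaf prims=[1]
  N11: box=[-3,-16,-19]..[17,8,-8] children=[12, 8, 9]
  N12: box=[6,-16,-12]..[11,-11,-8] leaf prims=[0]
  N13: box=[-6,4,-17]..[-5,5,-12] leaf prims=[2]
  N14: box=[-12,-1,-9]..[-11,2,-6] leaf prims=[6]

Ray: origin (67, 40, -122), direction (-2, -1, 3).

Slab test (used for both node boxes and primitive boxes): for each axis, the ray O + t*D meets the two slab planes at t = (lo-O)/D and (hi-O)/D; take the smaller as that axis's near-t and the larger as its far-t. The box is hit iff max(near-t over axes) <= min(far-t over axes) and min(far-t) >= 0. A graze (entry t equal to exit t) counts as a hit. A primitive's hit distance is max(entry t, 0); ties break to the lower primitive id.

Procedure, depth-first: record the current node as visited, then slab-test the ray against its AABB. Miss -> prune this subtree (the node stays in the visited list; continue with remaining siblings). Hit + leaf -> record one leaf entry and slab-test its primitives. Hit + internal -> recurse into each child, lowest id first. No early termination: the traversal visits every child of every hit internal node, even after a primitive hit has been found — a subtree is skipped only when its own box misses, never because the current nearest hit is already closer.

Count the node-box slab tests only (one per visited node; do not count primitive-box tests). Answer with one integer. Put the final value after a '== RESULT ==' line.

Walk:
N0 x:[25,40] y:[21,56] z:[103/3,143/3] -> hit [103/3,40], descend [2, 3, 5, 11]
  N2 x:[61/2,40] y:[21,27] z:[116/3,143/3] -> miss, prune
  N3 x:[36,79/2] y:[35,41] z:[35,116/3] -> hit [36,116/3], descend [13, 14]
    N13 x:[36,73/2] y:[35,36] z:[35,110/3] -> hit [36,36] leaf, test {P2@t=36}
    N14 x:[39,79/2] y:[38,41] z:[113/3,116/3] -> miss, prune
  N5 x:[26,37] y:[32,52] z:[115/3,143/3] -> miss, prune
  N11 x:[25,35] y:[32,56] z:[103/3,38] -> hit [103/3,35], descend [8, 9, 12]
    N8 x:[65/2,35] y:[39,44] z:[103/3,106/3] -> miss, prune
    N9 x:[25,28] y:[32,34] z:[110/3,113/3] -> miss, prune
    N12 x:[28,61/2] y:[51,56] z:[110/3,38] -> miss, prune

Visited [0, 2, 3, 13, 14, 5, 11, 8, 9, 12]. Tests: 10 box, 1 leaf. Nearest: P2.

== RESULT ==
10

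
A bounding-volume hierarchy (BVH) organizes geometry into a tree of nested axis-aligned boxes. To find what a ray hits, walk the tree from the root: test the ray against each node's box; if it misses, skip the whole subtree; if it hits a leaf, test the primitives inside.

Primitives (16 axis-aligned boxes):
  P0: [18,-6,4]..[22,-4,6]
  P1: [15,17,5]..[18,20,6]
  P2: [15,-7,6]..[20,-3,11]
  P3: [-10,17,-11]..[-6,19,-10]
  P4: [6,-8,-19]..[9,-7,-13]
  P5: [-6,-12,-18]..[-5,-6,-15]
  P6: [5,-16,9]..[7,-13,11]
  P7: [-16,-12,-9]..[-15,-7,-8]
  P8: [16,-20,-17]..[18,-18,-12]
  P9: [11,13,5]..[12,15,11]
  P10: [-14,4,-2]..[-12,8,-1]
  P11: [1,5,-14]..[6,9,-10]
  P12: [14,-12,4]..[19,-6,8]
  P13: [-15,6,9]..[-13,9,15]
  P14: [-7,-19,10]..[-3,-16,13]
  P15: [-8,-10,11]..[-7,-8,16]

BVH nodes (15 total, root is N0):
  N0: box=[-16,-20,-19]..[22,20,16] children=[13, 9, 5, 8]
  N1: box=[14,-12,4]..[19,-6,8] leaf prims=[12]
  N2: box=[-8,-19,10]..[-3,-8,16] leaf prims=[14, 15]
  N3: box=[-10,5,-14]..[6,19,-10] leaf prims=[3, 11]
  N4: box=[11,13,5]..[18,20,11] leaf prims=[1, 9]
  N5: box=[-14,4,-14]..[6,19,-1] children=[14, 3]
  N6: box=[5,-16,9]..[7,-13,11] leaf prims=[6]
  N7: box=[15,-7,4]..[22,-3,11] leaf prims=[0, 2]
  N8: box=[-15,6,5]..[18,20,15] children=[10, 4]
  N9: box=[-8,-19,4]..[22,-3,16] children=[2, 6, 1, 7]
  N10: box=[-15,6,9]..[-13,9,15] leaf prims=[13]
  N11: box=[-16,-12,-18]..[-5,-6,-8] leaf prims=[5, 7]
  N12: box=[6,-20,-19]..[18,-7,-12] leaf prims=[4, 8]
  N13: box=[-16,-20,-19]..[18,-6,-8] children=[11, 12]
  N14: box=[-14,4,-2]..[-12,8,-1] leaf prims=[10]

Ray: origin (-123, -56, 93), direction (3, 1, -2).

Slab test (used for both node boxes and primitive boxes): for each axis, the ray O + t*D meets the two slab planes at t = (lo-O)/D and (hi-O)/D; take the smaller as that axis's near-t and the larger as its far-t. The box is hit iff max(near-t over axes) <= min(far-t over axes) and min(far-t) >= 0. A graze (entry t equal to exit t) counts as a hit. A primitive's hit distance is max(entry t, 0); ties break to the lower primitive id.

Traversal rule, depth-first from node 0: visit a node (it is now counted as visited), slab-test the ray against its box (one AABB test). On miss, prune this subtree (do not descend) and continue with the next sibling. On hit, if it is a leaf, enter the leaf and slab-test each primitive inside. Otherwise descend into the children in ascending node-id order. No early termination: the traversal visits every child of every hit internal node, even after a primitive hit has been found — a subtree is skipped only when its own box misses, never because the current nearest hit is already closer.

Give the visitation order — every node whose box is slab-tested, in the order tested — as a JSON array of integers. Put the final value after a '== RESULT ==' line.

Walk:
N0 x:[107/3,145/3] y:[36,76] z:[77/2,56] -> hit [77/2,145/3], descend [5, 8, 9, 13]
  N5 x:[109/3,43] y:[60,75] z:[47,107/2] -> miss, prune
  N8 x:[36,47] y:[62,76] z:[39,44] -> miss, prune
  N9 x:[115/3,145/3] y:[37,53] z:[77/2,89/2] -> hit [77/2,89/2], descend [1, 2, 6, 7]
    N1 x:[137/3,142/3] y:[44,50] z:[85/2,89/2] -> miss, prune
    N2 x:[115/3,40] y:[37,48] z:[77/2,83/2] -> hit [77/2,40] leaf, test {P14@t=40, P15(miss)}
    N6 x:[128/3,130/3] y:[40,43] z:[41,42] -> miss, prune
    N7 x:[46,145/3] y:[49,53] z:[41,89/2] -> miss, prune
  N13 x:[107/3,47] y:[36,50] z:[101/2,56] -> miss, prune

Visited [0, 5, 8, 9, 1, 2, 6, 7, 13]. Tests: 9 box, 1 leaf. Nearest: P14.

== RESULT ==
[0, 5, 8, 9, 1, 2, 6, 7, 13]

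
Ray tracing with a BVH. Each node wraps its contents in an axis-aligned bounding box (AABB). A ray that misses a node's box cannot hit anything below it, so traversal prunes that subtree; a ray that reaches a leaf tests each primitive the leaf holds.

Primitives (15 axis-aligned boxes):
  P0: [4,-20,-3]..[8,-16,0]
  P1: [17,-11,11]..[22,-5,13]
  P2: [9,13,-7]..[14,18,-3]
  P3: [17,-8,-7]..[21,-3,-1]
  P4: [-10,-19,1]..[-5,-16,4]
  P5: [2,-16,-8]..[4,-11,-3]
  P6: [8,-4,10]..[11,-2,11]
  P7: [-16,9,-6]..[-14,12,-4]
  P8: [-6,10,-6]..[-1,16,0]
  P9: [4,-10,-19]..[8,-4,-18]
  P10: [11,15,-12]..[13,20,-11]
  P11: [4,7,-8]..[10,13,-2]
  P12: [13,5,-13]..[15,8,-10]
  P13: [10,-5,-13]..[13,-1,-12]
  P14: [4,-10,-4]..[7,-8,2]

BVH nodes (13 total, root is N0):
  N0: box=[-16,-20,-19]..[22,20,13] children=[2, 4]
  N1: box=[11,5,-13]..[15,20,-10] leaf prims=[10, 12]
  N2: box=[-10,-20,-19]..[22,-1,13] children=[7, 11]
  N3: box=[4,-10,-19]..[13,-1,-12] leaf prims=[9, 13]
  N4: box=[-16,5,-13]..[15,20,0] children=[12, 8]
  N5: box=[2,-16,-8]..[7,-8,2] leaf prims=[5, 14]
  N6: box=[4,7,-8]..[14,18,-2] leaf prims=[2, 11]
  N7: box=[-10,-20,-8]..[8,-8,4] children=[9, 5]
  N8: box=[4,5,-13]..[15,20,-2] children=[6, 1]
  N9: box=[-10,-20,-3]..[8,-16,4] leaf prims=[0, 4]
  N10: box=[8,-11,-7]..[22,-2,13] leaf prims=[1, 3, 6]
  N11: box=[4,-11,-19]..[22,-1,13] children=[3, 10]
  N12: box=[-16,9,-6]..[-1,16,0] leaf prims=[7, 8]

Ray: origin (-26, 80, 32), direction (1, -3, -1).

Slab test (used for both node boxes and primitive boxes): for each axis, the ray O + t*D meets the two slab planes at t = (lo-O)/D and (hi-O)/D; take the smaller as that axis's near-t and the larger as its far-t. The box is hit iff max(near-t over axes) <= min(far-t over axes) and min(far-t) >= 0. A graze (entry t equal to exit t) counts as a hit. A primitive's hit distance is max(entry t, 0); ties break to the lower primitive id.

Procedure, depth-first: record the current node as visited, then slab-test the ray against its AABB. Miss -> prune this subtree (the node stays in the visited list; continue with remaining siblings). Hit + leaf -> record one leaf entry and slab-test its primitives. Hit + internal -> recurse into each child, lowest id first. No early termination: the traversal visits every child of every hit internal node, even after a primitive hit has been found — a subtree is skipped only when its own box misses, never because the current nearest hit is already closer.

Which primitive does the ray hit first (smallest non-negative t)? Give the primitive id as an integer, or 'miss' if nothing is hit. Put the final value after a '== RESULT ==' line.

Traverse from the root:
N0 x:[10,48] y:[20,100/3] z:[19,51] -> hit [20,100/3], descend [2, 4]
  N2 x:[16,48] y:[27,100/3] z:[19,51] -> hit [27,100/3], descend [7, 11]
    N7 x:[16,34] y:[88/3,100/3] z:[28,40] -> hit [88/3,100/3], descend [5, 9]
      N5 x:[28,33] y:[88/3,32] z:[30,40] -> hit [30,32] leaf, test {P5(miss), P14@t=30}
      N9 x:[16,34] y:[32,100/3] z:[28,35] -> hit [32,100/3] leaf, test {P0@t=32, P4(miss)}
    N11 x:[30,48] y:[27,91/3] z:[19,51] -> hit [30,91/3], descend [3, 10]
      N3 x:[30,39] y:[27,30] z:[44,51] -> miss, prune
      N10 x:[34,48] y:[82/3,91/3] z:[19,39] -> miss, prune
  N4 x:[10,41] y:[20,25] z:[32,45] -> miss, prune

9 AABB tests over nodes [0, 2, 7, 5, 9, 11, 3, 10, 4]; 2 leaves entered; closest P14.

== RESULT ==
14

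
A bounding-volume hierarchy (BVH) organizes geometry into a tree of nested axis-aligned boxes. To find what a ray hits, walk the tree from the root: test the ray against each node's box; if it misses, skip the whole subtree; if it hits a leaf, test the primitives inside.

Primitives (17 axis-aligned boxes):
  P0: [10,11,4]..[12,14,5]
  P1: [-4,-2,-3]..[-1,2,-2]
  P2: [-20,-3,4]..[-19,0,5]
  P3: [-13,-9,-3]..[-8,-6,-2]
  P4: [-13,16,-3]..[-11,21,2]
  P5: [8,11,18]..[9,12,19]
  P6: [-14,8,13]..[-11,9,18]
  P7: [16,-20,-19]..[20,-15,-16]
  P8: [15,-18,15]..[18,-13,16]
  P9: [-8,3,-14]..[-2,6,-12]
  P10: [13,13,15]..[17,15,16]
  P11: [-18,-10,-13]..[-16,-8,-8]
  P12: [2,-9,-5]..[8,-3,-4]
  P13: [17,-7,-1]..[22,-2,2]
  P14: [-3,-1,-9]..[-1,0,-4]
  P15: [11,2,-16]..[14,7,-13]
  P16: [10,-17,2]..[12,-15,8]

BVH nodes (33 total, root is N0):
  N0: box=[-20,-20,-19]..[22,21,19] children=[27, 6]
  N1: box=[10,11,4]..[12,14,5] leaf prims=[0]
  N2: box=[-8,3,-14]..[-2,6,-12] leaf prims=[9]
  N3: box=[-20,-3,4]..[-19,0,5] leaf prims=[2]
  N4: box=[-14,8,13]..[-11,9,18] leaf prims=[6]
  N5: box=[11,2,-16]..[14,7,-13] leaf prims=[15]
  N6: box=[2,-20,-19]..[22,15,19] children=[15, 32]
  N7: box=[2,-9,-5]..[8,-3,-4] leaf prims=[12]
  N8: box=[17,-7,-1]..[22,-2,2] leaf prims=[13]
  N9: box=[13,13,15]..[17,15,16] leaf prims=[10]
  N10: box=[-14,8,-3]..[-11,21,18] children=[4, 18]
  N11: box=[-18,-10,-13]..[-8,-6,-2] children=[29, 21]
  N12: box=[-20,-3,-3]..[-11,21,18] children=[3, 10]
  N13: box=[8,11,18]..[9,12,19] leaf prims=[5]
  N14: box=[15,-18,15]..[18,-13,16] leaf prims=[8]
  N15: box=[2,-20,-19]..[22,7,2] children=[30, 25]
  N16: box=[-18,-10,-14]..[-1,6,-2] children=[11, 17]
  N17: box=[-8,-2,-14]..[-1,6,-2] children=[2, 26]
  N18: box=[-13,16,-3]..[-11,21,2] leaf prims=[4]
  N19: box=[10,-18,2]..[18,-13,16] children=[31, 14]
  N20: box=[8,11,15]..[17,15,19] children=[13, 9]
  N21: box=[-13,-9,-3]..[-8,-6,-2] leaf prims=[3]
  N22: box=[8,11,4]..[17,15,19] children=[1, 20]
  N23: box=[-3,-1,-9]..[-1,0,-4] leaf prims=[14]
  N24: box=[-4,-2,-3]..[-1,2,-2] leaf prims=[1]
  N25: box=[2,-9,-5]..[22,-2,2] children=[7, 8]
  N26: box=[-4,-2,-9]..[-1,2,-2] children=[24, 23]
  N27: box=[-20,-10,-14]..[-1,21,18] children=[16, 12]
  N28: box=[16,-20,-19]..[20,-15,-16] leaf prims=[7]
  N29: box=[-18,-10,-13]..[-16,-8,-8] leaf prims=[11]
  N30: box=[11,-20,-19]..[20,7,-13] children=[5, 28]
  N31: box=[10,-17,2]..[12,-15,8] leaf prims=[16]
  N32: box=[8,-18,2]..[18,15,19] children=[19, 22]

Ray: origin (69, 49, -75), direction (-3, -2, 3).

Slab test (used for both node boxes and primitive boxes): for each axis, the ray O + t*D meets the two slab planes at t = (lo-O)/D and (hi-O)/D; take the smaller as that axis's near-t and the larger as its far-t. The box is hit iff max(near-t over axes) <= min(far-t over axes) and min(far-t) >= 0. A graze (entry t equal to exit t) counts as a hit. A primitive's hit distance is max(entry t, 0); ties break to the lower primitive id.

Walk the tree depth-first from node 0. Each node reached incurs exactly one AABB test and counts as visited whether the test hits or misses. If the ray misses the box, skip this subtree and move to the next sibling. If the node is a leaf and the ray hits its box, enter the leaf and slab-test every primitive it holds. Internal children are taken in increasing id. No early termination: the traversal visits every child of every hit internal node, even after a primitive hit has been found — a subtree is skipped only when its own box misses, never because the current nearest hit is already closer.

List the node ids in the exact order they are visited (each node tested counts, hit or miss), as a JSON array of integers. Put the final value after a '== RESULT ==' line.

Trace the traversal:
N0 x:[47/3,89/3] y:[14,69/2] z:[56/3,94/3] -> hit [56/3,89/3], descend [6, 27]
  N6 x:[47/3,67/3] y:[17,69/2] z:[56/3,94/3] -> hit [56/3,67/3], descend [15, 32]
    N15 x:[47/3,67/3] y:[21,69/2] z:[56/3,77/3] -> hit [21,67/3], descend [25, 30]
      N25 x:[47/3,67/3] y:[51/2,29] z:[70/3,77/3] -> miss, prune
      N30 x:[49/3,58/3] y:[21,69/2] z:[56/3,62/3] -> miss, prune
    N32 x:[17,61/3] y:[17,67/2] z:[77/3,94/3] -> miss, prune
  N27 x:[70/3,89/3] y:[14,59/2] z:[61/3,31] -> hit [70/3,59/2], descend [12, 16]
    N12 x:[80/3,89/3] y:[14,26] z:[24,31] -> miss, prune
    N16 x:[70/3,29] y:[43/2,59/2] z:[61/3,73/3] -> hit [70/3,73/3], descend [11, 17]
      N11 x:[77/3,29] y:[55/2,59/2] z:[62/3,73/3] -> miss, prune
      N17 x:[70/3,77/3] y:[43/2,51/2] z:[61/3,73/3] -> hit [70/3,73/3], descend [2, 26]
        N2 x:[71/3,77/3] y:[43/2,23] z:[61/3,21] -> miss, prune
        N26 x:[70/3,73/3] y:[47/2,51/2] z:[22,73/3] -> hit [47/2,73/3], descend [23, 24]
          N23 x:[70/3,24] y:[49/2,25] z:[22,71/3] -> miss, prune
          N24 x:[70/3,73/3] y:[47/2,51/2] z:[24,73/3] -> hit [24,73/3] leaf, test {P1@t=24}

Visited [0, 6, 15, 25, 30, 32, 27, 12, 16, 11, 17, 2, 26, 23, 24]. Tests: 15 box, 1 leaf. Nearest: P1.

== RESULT ==
[0, 6, 15, 25, 30, 32, 27, 12, 16, 11, 17, 2, 26, 23, 24]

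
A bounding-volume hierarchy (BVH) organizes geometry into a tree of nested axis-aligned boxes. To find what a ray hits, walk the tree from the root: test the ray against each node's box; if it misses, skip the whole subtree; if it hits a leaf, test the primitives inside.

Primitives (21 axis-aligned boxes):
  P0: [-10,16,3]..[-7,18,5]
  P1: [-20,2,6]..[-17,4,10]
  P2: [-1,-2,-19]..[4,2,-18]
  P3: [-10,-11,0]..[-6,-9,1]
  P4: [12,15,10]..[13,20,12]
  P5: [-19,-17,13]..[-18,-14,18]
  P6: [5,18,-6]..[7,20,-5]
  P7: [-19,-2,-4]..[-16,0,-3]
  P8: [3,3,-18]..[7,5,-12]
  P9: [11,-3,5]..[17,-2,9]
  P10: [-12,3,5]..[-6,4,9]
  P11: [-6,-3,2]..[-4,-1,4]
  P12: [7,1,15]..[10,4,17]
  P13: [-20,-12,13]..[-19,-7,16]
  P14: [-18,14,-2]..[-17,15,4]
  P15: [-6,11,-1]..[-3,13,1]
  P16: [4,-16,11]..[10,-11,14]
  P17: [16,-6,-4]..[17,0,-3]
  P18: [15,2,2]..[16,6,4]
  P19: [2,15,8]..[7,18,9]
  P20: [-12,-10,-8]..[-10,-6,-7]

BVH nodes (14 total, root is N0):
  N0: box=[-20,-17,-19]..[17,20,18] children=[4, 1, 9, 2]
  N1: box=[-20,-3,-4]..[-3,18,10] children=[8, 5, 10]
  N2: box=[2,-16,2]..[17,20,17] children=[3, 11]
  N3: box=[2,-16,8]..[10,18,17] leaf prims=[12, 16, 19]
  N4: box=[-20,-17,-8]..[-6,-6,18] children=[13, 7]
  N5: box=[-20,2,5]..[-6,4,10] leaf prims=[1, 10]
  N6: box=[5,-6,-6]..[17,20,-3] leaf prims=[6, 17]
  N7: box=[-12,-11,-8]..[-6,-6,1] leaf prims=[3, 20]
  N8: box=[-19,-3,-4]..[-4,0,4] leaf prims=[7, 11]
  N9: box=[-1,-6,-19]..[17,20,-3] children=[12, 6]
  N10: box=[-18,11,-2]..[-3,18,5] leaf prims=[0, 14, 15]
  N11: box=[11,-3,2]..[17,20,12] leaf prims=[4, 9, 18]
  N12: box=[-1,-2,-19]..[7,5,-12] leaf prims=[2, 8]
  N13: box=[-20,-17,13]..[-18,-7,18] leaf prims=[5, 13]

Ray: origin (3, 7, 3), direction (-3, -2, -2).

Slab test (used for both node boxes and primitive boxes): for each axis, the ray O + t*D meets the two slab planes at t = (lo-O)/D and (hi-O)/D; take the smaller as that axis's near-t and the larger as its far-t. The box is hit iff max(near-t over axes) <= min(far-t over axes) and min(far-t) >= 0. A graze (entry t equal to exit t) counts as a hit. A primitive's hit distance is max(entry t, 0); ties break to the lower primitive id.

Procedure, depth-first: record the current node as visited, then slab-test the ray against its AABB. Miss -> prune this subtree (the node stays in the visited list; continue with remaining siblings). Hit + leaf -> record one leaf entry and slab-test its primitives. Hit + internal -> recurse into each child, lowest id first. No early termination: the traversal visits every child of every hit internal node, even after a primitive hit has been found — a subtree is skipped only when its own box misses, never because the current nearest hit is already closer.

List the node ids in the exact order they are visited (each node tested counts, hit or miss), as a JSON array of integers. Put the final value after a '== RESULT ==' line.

Traverse from the root:
N0 x:[-14/3,23/3] y:[-13/2,12] z:[-15/2,11] -> hit [-14/3,23/3], descend [1, 2, 4, 9]
  N1 x:[2,23/3] y:[-11/2,5] z:[-7/2,7/2] -> hit [2,7/2], descend [5, 8, 10]
    N5 x:[3,23/3] y:[3/2,5/2] z:[-7/2,-1] -> miss, prune
    N8 x:[7/3,22/3] y:[7/2,5] z:[-1/2,7/2] -> hit [7/2,7/2] leaf, test {P7(miss), P11(miss)}
    N10 x:[2,7] y:[-11/2,-2] z:[-1,5/2] -> miss, prune
  N2 x:[-14/3,1/3] y:[-13/2,23/2] z:[-7,1/2] -> hit [-14/3,1/3], descend [3, 11]
    N3 x:[-7/3,1/3] y:[-11/2,23/2] z:[-7,-5/2] -> miss, prune
    N11 x:[-14/3,-8/3] y:[-13/2,5] z:[-9/2,1/2] -> miss, prune
  N4 x:[3,23/3] y:[13/2,12] z:[-15/2,11/2] -> miss, prune
  N9 x:[-14/3,4/3] y:[-13/2,13/2] z:[3,11] -> miss, prune

Summary -> nodes [0, 1, 5, 8, 10, 2, 3, 11, 4, 9]; box-tests=10; leaf-entries=1; first=miss

== RESULT ==
[0, 1, 5, 8, 10, 2, 3, 11, 4, 9]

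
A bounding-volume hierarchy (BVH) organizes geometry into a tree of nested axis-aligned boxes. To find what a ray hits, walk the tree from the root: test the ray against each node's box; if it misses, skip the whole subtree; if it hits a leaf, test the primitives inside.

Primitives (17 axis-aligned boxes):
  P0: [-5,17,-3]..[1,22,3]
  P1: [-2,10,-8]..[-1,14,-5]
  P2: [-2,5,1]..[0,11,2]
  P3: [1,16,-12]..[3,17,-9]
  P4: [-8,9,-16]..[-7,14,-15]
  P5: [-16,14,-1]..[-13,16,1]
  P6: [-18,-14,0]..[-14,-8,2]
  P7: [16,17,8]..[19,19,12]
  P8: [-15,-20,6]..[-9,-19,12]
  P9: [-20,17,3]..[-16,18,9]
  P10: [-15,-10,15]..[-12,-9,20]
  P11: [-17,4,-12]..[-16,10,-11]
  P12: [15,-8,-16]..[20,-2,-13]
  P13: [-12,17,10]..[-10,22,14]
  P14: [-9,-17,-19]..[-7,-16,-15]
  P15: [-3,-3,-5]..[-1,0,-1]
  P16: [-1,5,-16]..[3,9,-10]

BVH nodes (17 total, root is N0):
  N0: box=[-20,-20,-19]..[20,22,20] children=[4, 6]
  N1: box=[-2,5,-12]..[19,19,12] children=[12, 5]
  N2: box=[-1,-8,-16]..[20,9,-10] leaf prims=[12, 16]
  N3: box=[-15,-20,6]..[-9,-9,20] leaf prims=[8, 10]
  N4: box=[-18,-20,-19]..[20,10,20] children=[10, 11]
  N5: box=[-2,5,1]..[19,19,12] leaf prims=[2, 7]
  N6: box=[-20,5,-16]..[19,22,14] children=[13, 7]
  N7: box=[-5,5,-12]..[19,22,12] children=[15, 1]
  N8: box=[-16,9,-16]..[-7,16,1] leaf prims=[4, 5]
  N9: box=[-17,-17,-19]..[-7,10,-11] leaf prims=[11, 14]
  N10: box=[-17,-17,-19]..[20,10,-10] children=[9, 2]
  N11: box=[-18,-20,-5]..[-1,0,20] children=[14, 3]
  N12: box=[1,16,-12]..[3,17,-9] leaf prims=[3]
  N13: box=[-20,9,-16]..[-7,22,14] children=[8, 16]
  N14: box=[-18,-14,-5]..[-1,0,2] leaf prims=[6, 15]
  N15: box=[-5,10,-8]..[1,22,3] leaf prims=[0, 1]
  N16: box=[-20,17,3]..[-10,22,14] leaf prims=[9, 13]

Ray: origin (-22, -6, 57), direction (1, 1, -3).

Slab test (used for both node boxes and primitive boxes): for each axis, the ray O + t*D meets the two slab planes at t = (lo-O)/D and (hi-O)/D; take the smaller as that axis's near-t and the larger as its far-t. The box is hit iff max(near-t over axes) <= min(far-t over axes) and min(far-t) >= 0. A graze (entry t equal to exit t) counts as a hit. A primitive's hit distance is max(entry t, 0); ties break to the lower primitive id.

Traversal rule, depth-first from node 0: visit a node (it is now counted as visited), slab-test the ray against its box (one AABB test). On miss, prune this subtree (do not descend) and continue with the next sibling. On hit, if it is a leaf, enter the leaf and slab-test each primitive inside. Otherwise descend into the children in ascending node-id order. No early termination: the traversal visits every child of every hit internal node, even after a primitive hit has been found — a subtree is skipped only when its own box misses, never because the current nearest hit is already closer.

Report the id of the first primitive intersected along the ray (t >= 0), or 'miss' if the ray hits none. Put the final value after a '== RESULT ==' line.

Trace the traversal:
N0 x:[2,42] y:[-14,28] z:[37/3,76/3] -> hit [37/3,76/3], descend [4, 6]
  N4 x:[4,42] y:[-14,16] z:[37/3,76/3] -> hit [37/3,16], descend [10, 11]
    N10 x:[5,42] y:[-11,16] z:[67/3,76/3] -> miss, prune
    N11 x:[4,21] y:[-14,6] z:[37/3,62/3] -> miss, prune
  N6 x:[2,41] y:[11,28] z:[43/3,73/3] -> hit [43/3,73/3], descend [7, 13]
    N7 x:[17,41] y:[11,28] z:[15,23] -> hit [17,23], descend [1, 15]
      N1 x:[20,41] y:[11,25] z:[15,23] -> hit [20,23], descend [5, 12]
        N5 x:[20,41] y:[11,25] z:[15,56/3] -> miss, prune
        N12 x:[23,25] y:[22,23] z:[22,23] -> hit [23,23] leaf, test {P3@t=23}
      N15 x:[17,23] y:[16,28] z:[18,65/3] -> hit [18,65/3] leaf, test {P0(miss), P1(miss)}
    N13 x:[2,15] y:[15,28] z:[43/3,73/3] -> hit [15,15], descend [8, 16]
      N8 x:[6,15] y:[15,22] z:[56/3,73/3] -> miss, prune
      N16 x:[2,12] y:[23,28] z:[43/3,18] -> miss, prune

order=[0, 4, 10, 11, 6, 7, 1, 5, 12, 15, 13, 8, 16]  |boxes|=13  |leaves|=2  hit=P3

== RESULT ==
3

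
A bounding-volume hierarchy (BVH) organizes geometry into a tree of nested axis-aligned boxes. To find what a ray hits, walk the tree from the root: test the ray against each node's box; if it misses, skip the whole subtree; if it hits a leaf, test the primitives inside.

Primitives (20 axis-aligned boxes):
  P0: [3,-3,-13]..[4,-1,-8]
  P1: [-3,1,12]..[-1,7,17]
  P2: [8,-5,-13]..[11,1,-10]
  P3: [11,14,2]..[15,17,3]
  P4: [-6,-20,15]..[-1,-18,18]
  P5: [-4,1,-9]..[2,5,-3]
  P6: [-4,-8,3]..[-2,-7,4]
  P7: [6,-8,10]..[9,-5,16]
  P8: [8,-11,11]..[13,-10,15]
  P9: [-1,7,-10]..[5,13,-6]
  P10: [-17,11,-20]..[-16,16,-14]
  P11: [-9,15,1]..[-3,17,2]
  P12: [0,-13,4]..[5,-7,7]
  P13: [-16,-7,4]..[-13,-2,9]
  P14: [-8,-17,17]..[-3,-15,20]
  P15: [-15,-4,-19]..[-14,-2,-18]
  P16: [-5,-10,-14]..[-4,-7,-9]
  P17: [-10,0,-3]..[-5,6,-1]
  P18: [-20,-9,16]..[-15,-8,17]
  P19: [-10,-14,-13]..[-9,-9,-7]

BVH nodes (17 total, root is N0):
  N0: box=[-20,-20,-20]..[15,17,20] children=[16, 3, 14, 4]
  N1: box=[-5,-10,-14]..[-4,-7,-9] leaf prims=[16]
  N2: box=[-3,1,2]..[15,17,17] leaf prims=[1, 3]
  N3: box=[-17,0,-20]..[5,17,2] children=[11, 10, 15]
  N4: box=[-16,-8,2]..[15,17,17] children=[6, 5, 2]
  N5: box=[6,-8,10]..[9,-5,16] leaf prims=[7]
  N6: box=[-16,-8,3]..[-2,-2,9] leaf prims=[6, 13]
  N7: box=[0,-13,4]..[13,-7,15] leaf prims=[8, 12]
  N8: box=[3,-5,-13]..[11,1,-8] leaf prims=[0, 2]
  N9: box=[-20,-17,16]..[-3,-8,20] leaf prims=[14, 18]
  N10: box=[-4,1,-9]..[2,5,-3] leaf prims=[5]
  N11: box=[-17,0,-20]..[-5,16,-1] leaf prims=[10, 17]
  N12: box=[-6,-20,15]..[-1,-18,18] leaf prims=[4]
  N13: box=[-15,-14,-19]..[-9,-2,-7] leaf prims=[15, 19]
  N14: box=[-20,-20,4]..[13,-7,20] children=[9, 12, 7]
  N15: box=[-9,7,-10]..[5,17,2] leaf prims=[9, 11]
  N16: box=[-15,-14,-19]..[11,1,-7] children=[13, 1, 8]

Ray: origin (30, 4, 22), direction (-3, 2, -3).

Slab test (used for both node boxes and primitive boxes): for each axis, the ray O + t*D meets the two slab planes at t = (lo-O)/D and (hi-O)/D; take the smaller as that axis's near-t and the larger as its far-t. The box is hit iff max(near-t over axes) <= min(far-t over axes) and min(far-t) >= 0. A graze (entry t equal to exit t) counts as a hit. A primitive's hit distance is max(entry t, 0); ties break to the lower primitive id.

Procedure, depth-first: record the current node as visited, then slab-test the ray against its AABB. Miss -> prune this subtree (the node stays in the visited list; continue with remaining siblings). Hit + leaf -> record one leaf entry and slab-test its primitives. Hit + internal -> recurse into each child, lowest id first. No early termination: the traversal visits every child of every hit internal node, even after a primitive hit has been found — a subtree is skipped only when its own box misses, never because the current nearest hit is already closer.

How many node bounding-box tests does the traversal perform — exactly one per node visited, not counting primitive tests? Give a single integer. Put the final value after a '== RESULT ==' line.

Traverse from the root:
N0 x:[5,50/3] y:[-12,13/2] z:[2/3,14] -> hit [5,13/2], descend [3, 4, 14, 16]
  N3 x:[25/3,47/3] y:[-2,13/2] z:[20/3,14] -> miss, prune
  N4 x:[5,46/3] y:[-6,13/2] z:[5/3,20/3] -> hit [5,13/2], descend [2, 5, 6]
    N2 x:[5,11] y:[-3/2,13/2] z:[5/3,20/3] -> hit [5,13/2] leaf, test {P1(miss), P3@t=19/3}
    N5 x:[7,8] y:[-6,-9/2] z:[2,4] -> miss, prune
    N6 x:[32/3,46/3] y:[-6,-3] z:[13/3,19/3] -> miss, prune
  N14 x:[17/3,50/3] y:[-12,-11/2] z:[2/3,6] -> miss, prune
  N16 x:[19/3,15] y:[-9,-3/2] z:[29/3,41/3] -> miss, prune

8 AABB tests over nodes [0, 3, 4, 2, 5, 6, 14, 16]; 1 leaf entered; closest P3.

== RESULT ==
8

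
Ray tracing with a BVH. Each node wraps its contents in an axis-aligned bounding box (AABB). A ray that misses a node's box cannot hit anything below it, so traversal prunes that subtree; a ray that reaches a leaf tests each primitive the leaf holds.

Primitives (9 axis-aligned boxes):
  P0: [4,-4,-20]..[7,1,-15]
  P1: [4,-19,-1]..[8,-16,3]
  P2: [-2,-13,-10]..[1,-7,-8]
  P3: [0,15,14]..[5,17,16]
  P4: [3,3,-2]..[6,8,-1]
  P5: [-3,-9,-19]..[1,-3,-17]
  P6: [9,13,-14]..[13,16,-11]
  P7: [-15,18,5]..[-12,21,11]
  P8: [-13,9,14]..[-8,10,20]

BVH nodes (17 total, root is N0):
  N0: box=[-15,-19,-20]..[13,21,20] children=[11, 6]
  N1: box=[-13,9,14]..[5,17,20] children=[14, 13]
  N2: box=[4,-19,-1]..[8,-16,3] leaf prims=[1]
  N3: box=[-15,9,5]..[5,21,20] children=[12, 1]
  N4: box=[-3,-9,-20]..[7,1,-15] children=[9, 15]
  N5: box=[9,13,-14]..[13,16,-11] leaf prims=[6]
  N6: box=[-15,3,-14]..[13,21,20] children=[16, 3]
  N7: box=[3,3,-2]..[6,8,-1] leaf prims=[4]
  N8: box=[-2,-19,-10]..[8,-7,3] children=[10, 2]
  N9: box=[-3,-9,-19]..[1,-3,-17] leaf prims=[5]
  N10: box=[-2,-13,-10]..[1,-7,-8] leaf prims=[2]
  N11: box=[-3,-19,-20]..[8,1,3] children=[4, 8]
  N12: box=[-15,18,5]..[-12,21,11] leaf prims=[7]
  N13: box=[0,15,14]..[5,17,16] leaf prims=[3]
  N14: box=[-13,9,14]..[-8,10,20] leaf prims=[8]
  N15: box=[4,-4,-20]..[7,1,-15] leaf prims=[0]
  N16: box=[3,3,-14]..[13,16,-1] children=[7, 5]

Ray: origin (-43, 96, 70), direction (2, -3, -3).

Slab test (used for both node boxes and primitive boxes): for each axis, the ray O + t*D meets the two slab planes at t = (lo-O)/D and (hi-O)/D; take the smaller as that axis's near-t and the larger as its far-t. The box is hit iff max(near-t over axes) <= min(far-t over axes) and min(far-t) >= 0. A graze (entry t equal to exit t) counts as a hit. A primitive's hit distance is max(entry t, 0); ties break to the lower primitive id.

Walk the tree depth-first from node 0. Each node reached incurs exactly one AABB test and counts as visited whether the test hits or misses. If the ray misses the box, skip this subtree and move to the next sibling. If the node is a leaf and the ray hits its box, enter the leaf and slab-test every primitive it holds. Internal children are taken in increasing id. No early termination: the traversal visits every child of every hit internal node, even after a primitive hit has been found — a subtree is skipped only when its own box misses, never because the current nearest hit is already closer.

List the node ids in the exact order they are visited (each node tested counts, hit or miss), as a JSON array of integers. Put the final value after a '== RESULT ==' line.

Walk:
N0 x:[14,28] y:[25,115/3] z:[50/3,30] -> hit [25,28], descend [6, 11]
  N6 x:[14,28] y:[25,31] z:[50/3,28] -> hit [25,28], descend [3, 16]
    N3 x:[14,24] y:[25,29] z:[50/3,65/3] -> miss, prune
    N16 x:[23,28] y:[80/3,31] z:[71/3,28] -> hit [80/3,28], descend [5, 7]
      N5 x:[26,28] y:[80/3,83/3] z:[27,28] -> hit [27,83/3] leaf, test {P6@t=27}
      N7 x:[23,49/2] y:[88/3,31] z:[71/3,24] -> miss, prune
  N11 x:[20,51/2] y:[95/3,115/3] z:[67/3,30] -> miss, prune

Summary -> nodes [0, 6, 3, 16, 5, 7, 11]; box-tests=7; leaf-entries=1; first=P6

== RESULT ==
[0, 6, 3, 16, 5, 7, 11]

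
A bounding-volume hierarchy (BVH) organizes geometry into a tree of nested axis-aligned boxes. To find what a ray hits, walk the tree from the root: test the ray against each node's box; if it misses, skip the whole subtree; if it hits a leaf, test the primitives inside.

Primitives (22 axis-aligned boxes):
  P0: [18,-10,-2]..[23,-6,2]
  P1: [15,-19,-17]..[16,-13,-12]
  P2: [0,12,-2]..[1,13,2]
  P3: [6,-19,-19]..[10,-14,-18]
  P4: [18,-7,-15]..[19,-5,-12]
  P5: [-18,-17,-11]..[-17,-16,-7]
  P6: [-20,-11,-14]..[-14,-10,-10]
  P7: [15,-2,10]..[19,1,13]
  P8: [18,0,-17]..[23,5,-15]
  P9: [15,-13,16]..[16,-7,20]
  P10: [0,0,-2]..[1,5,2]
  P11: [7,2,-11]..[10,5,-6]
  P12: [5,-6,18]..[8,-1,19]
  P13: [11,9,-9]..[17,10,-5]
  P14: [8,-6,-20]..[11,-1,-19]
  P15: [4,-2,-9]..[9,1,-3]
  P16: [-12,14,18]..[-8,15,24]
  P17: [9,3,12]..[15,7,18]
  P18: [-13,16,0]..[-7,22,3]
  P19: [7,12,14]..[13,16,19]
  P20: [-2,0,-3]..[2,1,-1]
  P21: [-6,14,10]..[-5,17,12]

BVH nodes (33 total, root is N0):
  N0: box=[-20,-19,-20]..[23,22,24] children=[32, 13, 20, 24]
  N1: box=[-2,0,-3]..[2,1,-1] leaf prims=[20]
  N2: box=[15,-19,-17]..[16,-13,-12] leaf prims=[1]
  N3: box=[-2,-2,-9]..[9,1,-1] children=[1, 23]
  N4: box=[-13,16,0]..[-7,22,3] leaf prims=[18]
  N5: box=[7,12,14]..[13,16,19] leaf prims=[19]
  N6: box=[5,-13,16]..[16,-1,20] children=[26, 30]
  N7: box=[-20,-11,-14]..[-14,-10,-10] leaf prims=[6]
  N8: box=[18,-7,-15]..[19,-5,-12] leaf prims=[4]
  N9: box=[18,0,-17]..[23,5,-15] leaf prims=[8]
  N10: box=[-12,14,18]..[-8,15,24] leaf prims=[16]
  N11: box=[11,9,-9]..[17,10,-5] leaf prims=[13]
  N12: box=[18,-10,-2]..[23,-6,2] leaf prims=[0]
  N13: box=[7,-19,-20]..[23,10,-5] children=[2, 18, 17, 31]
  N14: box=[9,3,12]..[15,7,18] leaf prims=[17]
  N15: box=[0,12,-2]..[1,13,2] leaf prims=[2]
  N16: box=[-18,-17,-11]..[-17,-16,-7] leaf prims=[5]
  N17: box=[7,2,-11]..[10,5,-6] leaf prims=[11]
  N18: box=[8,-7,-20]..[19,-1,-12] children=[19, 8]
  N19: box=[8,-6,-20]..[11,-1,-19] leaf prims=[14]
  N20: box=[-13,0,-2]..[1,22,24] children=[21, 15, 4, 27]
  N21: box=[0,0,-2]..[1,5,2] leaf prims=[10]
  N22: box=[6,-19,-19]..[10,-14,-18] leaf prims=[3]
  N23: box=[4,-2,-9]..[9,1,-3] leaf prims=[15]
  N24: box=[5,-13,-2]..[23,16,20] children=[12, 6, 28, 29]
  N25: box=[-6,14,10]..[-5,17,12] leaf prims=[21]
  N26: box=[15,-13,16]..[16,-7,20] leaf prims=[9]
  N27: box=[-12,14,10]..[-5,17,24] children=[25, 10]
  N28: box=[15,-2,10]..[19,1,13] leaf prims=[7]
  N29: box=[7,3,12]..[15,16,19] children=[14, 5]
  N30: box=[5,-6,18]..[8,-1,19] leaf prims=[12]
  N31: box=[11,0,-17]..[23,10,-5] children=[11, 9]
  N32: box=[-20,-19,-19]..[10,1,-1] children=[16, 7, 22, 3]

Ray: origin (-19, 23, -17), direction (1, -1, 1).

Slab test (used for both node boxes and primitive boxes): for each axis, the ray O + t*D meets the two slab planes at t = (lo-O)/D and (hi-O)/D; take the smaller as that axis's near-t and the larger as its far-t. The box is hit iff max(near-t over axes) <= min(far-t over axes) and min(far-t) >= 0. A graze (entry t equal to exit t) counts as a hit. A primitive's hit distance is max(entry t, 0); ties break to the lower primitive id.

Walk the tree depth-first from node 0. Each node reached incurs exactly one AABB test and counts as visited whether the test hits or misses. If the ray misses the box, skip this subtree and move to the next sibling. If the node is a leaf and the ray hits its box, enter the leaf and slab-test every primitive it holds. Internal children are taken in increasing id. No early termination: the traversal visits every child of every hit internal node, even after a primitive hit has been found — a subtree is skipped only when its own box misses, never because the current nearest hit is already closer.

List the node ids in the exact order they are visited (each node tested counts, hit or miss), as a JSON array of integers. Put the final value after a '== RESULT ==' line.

Walk:
N0 x:[-1,42] y:[1,42] z:[-3,41] -> hit [1,41], descend [13, 20, 24, 32]
  N13 x:[26,42] y:[13,42] z:[-3,12] -> miss, prune
  N20 x:[6,20] y:[1,23] z:[15,41] -> hit [15,20], descend [4, 15, 21, 27]
    N4 x:[6,12] y:[1,7] z:[17,20] -> miss, prune
    N15 x:[19,20] y:[10,11] z:[15,19] -> miss, prune
    N21 x:[19,20] y:[18,23] z:[15,19] -> hit [19,19] leaf, test {P10@t=19}
    N27 x:[7,14] y:[6,9] z:[27,41] -> miss, prune
  N24 x:[24,42] y:[7,36] z:[15,37] -> hit [24,36], descend [6, 12, 28, 29]
    N6 x:[24,35] y:[24,36] z:[33,37] -> hit [33,35], descend [26, 30]
      N26 x:[34,35] y:[30,36] z:[33,37] -> hit [34,35] leaf, test {P9@t=34}
      N30 x:[24,27] y:[24,29] z:[35,36] -> miss, prune
    N12 x:[37,42] y:[29,33] z:[15,19] -> miss, prune
    N28 x:[34,38] y:[22,25] z:[27,30] -> miss, prune
    N29 x:[26,34] y:[7,20] z:[29,36] -> miss, prune
  N32 x:[-1,29] y:[22,42] z:[-2,16] -> miss, prune

Summary -> nodes [0, 13, 20, 4, 15, 21, 27, 24, 6, 26, 30, 12, 28, 29, 32]; box-tests=15; leaf-entries=2; first=P10

== RESULT ==
[0, 13, 20, 4, 15, 21, 27, 24, 6, 26, 30, 12, 28, 29, 32]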